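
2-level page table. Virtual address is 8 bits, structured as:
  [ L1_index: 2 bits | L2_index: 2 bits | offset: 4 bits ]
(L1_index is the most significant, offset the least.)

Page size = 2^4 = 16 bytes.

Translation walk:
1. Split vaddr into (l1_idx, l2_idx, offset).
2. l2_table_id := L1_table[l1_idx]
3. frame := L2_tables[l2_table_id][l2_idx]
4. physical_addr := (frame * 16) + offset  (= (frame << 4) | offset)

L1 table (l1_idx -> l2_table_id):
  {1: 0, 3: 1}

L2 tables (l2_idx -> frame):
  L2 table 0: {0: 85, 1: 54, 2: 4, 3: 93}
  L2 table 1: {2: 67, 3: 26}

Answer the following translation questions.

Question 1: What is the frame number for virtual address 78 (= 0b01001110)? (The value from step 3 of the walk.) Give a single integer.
vaddr = 78: l1_idx=1, l2_idx=0
L1[1] = 0; L2[0][0] = 85

Answer: 85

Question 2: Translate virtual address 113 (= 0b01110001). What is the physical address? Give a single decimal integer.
Answer: 1489

Derivation:
vaddr = 113 = 0b01110001
Split: l1_idx=1, l2_idx=3, offset=1
L1[1] = 0
L2[0][3] = 93
paddr = 93 * 16 + 1 = 1489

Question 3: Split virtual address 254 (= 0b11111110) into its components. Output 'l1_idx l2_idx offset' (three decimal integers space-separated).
Answer: 3 3 14

Derivation:
vaddr = 254 = 0b11111110
  top 2 bits -> l1_idx = 3
  next 2 bits -> l2_idx = 3
  bottom 4 bits -> offset = 14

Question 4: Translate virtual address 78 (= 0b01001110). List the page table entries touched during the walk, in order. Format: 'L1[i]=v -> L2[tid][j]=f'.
Answer: L1[1]=0 -> L2[0][0]=85

Derivation:
vaddr = 78 = 0b01001110
Split: l1_idx=1, l2_idx=0, offset=14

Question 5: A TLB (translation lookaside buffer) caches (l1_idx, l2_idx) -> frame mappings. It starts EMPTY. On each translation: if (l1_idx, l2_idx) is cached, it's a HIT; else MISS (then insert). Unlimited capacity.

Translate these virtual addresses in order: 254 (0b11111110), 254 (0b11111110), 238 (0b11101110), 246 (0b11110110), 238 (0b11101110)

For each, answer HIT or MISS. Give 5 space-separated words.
vaddr=254: (3,3) not in TLB -> MISS, insert
vaddr=254: (3,3) in TLB -> HIT
vaddr=238: (3,2) not in TLB -> MISS, insert
vaddr=246: (3,3) in TLB -> HIT
vaddr=238: (3,2) in TLB -> HIT

Answer: MISS HIT MISS HIT HIT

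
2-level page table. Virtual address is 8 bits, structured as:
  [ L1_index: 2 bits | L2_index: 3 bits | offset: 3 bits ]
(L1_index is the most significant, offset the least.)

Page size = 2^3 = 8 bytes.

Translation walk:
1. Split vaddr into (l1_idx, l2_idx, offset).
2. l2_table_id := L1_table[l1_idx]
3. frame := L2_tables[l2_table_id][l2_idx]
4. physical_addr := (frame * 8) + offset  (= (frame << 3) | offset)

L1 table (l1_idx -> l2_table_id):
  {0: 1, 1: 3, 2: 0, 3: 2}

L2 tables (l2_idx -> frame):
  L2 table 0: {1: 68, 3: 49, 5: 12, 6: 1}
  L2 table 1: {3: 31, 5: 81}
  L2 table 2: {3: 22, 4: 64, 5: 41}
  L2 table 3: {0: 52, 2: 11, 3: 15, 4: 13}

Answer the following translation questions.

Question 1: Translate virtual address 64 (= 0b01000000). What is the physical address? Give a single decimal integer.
Answer: 416

Derivation:
vaddr = 64 = 0b01000000
Split: l1_idx=1, l2_idx=0, offset=0
L1[1] = 3
L2[3][0] = 52
paddr = 52 * 8 + 0 = 416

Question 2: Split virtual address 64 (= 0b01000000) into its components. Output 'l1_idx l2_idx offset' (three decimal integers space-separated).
vaddr = 64 = 0b01000000
  top 2 bits -> l1_idx = 1
  next 3 bits -> l2_idx = 0
  bottom 3 bits -> offset = 0

Answer: 1 0 0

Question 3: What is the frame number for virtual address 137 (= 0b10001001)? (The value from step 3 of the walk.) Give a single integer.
vaddr = 137: l1_idx=2, l2_idx=1
L1[2] = 0; L2[0][1] = 68

Answer: 68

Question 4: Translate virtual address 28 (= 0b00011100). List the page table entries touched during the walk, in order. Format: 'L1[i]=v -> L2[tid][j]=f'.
vaddr = 28 = 0b00011100
Split: l1_idx=0, l2_idx=3, offset=4

Answer: L1[0]=1 -> L2[1][3]=31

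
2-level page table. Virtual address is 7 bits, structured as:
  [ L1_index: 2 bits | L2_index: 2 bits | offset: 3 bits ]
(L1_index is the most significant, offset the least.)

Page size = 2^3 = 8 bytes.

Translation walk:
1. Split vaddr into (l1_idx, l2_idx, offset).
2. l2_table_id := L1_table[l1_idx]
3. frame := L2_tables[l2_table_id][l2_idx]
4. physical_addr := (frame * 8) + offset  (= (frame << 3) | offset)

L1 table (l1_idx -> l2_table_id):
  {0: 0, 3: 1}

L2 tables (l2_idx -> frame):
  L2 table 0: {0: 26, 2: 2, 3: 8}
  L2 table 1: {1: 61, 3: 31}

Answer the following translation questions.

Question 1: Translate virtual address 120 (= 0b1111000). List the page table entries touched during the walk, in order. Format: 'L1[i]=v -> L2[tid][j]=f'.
Answer: L1[3]=1 -> L2[1][3]=31

Derivation:
vaddr = 120 = 0b1111000
Split: l1_idx=3, l2_idx=3, offset=0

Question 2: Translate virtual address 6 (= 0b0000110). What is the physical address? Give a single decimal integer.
Answer: 214

Derivation:
vaddr = 6 = 0b0000110
Split: l1_idx=0, l2_idx=0, offset=6
L1[0] = 0
L2[0][0] = 26
paddr = 26 * 8 + 6 = 214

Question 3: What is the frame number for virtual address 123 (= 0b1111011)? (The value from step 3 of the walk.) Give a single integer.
Answer: 31

Derivation:
vaddr = 123: l1_idx=3, l2_idx=3
L1[3] = 1; L2[1][3] = 31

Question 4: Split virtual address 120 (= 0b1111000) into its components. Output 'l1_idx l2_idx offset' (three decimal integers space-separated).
vaddr = 120 = 0b1111000
  top 2 bits -> l1_idx = 3
  next 2 bits -> l2_idx = 3
  bottom 3 bits -> offset = 0

Answer: 3 3 0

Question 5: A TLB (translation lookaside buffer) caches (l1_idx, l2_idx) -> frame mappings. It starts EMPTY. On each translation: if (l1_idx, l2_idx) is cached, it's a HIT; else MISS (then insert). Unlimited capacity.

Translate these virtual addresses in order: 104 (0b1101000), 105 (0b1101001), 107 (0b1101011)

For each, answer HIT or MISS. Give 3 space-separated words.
vaddr=104: (3,1) not in TLB -> MISS, insert
vaddr=105: (3,1) in TLB -> HIT
vaddr=107: (3,1) in TLB -> HIT

Answer: MISS HIT HIT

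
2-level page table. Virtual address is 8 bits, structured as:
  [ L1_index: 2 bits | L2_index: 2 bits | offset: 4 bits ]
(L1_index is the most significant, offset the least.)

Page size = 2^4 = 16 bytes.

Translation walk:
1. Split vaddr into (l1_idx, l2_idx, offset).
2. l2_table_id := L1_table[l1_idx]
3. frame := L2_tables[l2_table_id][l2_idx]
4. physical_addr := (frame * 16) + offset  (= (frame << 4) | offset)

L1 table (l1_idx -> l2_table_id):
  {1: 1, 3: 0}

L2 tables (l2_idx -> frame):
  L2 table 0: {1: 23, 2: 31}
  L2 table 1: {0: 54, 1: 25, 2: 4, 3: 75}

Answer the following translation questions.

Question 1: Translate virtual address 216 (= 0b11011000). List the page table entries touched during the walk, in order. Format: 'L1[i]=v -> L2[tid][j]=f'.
Answer: L1[3]=0 -> L2[0][1]=23

Derivation:
vaddr = 216 = 0b11011000
Split: l1_idx=3, l2_idx=1, offset=8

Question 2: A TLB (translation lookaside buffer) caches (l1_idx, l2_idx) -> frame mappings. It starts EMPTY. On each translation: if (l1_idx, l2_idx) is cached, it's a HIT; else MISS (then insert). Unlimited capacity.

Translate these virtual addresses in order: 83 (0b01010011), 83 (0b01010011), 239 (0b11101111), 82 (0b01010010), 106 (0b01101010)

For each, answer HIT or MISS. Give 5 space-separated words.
vaddr=83: (1,1) not in TLB -> MISS, insert
vaddr=83: (1,1) in TLB -> HIT
vaddr=239: (3,2) not in TLB -> MISS, insert
vaddr=82: (1,1) in TLB -> HIT
vaddr=106: (1,2) not in TLB -> MISS, insert

Answer: MISS HIT MISS HIT MISS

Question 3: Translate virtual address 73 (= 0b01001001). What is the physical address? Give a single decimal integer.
vaddr = 73 = 0b01001001
Split: l1_idx=1, l2_idx=0, offset=9
L1[1] = 1
L2[1][0] = 54
paddr = 54 * 16 + 9 = 873

Answer: 873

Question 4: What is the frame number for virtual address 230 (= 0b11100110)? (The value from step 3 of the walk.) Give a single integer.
Answer: 31

Derivation:
vaddr = 230: l1_idx=3, l2_idx=2
L1[3] = 0; L2[0][2] = 31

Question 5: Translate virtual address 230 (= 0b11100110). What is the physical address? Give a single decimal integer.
vaddr = 230 = 0b11100110
Split: l1_idx=3, l2_idx=2, offset=6
L1[3] = 0
L2[0][2] = 31
paddr = 31 * 16 + 6 = 502

Answer: 502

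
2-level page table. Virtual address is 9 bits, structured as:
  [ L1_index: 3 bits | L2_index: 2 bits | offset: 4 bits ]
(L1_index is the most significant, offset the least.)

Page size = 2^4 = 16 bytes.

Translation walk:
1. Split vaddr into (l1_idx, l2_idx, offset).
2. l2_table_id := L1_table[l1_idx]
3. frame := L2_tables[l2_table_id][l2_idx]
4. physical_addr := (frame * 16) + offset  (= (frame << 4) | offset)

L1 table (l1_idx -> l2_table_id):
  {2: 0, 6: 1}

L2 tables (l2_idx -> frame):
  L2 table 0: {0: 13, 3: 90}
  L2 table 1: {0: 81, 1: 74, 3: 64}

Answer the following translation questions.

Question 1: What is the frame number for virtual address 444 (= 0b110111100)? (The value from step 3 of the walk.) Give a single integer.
vaddr = 444: l1_idx=6, l2_idx=3
L1[6] = 1; L2[1][3] = 64

Answer: 64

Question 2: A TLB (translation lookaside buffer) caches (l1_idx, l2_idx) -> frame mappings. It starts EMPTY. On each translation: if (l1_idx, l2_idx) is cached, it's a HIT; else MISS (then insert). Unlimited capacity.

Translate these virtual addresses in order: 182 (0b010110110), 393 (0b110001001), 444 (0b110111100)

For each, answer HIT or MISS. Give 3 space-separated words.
vaddr=182: (2,3) not in TLB -> MISS, insert
vaddr=393: (6,0) not in TLB -> MISS, insert
vaddr=444: (6,3) not in TLB -> MISS, insert

Answer: MISS MISS MISS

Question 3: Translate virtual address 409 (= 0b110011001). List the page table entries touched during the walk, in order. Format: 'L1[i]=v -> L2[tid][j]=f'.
Answer: L1[6]=1 -> L2[1][1]=74

Derivation:
vaddr = 409 = 0b110011001
Split: l1_idx=6, l2_idx=1, offset=9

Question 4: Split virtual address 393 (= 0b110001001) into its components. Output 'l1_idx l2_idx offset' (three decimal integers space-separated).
Answer: 6 0 9

Derivation:
vaddr = 393 = 0b110001001
  top 3 bits -> l1_idx = 6
  next 2 bits -> l2_idx = 0
  bottom 4 bits -> offset = 9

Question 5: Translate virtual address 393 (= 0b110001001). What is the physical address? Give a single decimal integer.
vaddr = 393 = 0b110001001
Split: l1_idx=6, l2_idx=0, offset=9
L1[6] = 1
L2[1][0] = 81
paddr = 81 * 16 + 9 = 1305

Answer: 1305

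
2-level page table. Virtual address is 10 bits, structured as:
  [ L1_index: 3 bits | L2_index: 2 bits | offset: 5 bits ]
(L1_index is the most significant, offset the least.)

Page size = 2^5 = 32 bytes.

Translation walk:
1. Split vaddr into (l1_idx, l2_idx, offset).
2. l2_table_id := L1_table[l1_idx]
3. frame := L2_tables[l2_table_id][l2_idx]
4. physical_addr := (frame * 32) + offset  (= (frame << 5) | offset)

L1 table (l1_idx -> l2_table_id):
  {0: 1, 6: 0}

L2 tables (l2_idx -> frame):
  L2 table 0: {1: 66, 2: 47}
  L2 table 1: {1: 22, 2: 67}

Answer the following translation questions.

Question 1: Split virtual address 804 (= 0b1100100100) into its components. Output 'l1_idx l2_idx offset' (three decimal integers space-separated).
vaddr = 804 = 0b1100100100
  top 3 bits -> l1_idx = 6
  next 2 bits -> l2_idx = 1
  bottom 5 bits -> offset = 4

Answer: 6 1 4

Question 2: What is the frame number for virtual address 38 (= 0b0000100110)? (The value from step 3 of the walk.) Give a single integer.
vaddr = 38: l1_idx=0, l2_idx=1
L1[0] = 1; L2[1][1] = 22

Answer: 22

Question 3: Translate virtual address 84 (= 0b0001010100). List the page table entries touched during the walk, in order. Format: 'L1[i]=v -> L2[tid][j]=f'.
Answer: L1[0]=1 -> L2[1][2]=67

Derivation:
vaddr = 84 = 0b0001010100
Split: l1_idx=0, l2_idx=2, offset=20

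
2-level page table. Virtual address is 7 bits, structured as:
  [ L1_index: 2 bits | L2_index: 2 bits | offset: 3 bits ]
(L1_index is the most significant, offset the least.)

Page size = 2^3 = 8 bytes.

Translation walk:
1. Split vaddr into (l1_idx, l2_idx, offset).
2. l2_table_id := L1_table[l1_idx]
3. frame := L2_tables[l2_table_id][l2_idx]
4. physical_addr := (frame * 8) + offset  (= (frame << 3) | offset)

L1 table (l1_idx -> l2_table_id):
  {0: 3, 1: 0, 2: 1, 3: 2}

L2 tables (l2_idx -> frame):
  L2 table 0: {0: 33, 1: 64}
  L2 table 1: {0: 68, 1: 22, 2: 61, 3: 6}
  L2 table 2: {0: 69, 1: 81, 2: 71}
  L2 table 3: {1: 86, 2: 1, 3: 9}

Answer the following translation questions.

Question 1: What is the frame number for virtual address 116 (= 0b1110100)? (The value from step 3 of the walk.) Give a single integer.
Answer: 71

Derivation:
vaddr = 116: l1_idx=3, l2_idx=2
L1[3] = 2; L2[2][2] = 71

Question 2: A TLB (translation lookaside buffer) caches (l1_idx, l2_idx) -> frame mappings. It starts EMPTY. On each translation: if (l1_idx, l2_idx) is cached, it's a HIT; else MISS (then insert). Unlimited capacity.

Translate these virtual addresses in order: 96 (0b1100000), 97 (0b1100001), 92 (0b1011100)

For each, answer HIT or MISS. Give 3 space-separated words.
Answer: MISS HIT MISS

Derivation:
vaddr=96: (3,0) not in TLB -> MISS, insert
vaddr=97: (3,0) in TLB -> HIT
vaddr=92: (2,3) not in TLB -> MISS, insert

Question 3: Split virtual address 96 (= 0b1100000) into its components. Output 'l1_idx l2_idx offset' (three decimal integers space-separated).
Answer: 3 0 0

Derivation:
vaddr = 96 = 0b1100000
  top 2 bits -> l1_idx = 3
  next 2 bits -> l2_idx = 0
  bottom 3 bits -> offset = 0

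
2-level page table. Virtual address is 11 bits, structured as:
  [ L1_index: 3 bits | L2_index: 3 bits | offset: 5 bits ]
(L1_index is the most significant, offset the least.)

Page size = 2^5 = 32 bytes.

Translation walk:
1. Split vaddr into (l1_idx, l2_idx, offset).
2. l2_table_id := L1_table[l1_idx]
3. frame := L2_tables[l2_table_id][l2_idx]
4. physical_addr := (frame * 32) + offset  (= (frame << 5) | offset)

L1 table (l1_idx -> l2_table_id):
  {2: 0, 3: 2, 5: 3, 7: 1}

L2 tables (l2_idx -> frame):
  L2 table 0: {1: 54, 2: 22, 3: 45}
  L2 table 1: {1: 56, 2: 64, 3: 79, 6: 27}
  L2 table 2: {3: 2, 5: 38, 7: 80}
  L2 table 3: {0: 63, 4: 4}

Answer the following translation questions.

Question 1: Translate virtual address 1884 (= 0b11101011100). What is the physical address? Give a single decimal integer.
Answer: 2076

Derivation:
vaddr = 1884 = 0b11101011100
Split: l1_idx=7, l2_idx=2, offset=28
L1[7] = 1
L2[1][2] = 64
paddr = 64 * 32 + 28 = 2076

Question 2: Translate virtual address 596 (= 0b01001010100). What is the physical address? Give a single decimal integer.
Answer: 724

Derivation:
vaddr = 596 = 0b01001010100
Split: l1_idx=2, l2_idx=2, offset=20
L1[2] = 0
L2[0][2] = 22
paddr = 22 * 32 + 20 = 724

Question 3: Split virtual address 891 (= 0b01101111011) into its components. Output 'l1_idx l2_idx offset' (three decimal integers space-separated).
Answer: 3 3 27

Derivation:
vaddr = 891 = 0b01101111011
  top 3 bits -> l1_idx = 3
  next 3 bits -> l2_idx = 3
  bottom 5 bits -> offset = 27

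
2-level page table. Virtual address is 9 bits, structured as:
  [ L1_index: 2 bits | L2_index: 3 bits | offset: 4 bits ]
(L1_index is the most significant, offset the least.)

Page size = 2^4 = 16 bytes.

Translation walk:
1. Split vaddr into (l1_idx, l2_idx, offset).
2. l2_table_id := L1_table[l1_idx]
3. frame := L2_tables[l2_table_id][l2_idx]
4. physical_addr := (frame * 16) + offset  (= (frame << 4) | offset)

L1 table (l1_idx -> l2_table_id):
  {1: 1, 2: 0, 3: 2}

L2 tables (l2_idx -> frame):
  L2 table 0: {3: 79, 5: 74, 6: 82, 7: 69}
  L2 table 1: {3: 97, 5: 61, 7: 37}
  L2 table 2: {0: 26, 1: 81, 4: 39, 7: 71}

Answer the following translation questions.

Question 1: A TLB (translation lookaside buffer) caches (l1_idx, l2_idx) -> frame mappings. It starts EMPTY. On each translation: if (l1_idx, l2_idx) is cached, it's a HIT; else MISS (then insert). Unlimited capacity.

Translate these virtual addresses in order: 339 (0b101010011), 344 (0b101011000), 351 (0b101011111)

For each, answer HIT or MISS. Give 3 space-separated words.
Answer: MISS HIT HIT

Derivation:
vaddr=339: (2,5) not in TLB -> MISS, insert
vaddr=344: (2,5) in TLB -> HIT
vaddr=351: (2,5) in TLB -> HIT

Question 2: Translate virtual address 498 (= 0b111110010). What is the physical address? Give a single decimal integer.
Answer: 1138

Derivation:
vaddr = 498 = 0b111110010
Split: l1_idx=3, l2_idx=7, offset=2
L1[3] = 2
L2[2][7] = 71
paddr = 71 * 16 + 2 = 1138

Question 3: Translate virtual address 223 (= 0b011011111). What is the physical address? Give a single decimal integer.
vaddr = 223 = 0b011011111
Split: l1_idx=1, l2_idx=5, offset=15
L1[1] = 1
L2[1][5] = 61
paddr = 61 * 16 + 15 = 991

Answer: 991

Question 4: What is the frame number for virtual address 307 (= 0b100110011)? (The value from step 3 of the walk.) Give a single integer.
vaddr = 307: l1_idx=2, l2_idx=3
L1[2] = 0; L2[0][3] = 79

Answer: 79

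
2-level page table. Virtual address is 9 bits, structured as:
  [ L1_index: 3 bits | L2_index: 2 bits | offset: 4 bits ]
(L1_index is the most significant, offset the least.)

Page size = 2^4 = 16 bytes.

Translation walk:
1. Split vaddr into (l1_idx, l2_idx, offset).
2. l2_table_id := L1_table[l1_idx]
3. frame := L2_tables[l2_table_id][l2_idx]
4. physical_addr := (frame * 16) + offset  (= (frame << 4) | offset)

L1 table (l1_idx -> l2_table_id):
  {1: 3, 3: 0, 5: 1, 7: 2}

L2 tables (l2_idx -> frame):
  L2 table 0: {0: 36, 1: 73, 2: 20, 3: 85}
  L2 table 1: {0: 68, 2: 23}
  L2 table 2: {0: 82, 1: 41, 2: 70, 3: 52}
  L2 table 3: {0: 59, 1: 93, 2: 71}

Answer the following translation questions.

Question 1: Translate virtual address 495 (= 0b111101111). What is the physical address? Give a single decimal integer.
vaddr = 495 = 0b111101111
Split: l1_idx=7, l2_idx=2, offset=15
L1[7] = 2
L2[2][2] = 70
paddr = 70 * 16 + 15 = 1135

Answer: 1135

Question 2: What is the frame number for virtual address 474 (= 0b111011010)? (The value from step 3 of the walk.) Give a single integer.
vaddr = 474: l1_idx=7, l2_idx=1
L1[7] = 2; L2[2][1] = 41

Answer: 41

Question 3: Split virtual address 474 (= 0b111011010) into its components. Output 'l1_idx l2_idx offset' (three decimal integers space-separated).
Answer: 7 1 10

Derivation:
vaddr = 474 = 0b111011010
  top 3 bits -> l1_idx = 7
  next 2 bits -> l2_idx = 1
  bottom 4 bits -> offset = 10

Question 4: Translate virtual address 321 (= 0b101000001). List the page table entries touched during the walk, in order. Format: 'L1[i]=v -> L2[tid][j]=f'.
Answer: L1[5]=1 -> L2[1][0]=68

Derivation:
vaddr = 321 = 0b101000001
Split: l1_idx=5, l2_idx=0, offset=1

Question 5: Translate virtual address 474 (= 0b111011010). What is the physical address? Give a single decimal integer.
Answer: 666

Derivation:
vaddr = 474 = 0b111011010
Split: l1_idx=7, l2_idx=1, offset=10
L1[7] = 2
L2[2][1] = 41
paddr = 41 * 16 + 10 = 666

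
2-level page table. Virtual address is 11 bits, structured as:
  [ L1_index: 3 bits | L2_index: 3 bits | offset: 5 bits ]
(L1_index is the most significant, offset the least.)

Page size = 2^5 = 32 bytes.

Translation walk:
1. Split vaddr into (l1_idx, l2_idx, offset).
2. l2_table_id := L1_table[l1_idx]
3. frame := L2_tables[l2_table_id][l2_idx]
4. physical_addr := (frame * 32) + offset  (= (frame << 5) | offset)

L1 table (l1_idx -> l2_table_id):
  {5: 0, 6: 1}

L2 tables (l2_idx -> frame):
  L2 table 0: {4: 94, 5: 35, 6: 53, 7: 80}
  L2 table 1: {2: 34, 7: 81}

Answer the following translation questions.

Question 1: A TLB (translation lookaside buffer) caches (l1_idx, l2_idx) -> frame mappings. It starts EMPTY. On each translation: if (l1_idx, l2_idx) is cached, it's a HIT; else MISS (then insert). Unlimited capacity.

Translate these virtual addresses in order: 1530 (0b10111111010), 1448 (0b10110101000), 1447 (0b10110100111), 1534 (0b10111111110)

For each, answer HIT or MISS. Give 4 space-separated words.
vaddr=1530: (5,7) not in TLB -> MISS, insert
vaddr=1448: (5,5) not in TLB -> MISS, insert
vaddr=1447: (5,5) in TLB -> HIT
vaddr=1534: (5,7) in TLB -> HIT

Answer: MISS MISS HIT HIT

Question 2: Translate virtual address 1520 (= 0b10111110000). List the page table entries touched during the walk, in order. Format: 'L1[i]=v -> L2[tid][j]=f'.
Answer: L1[5]=0 -> L2[0][7]=80

Derivation:
vaddr = 1520 = 0b10111110000
Split: l1_idx=5, l2_idx=7, offset=16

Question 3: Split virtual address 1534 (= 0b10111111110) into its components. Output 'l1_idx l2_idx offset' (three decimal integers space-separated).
vaddr = 1534 = 0b10111111110
  top 3 bits -> l1_idx = 5
  next 3 bits -> l2_idx = 7
  bottom 5 bits -> offset = 30

Answer: 5 7 30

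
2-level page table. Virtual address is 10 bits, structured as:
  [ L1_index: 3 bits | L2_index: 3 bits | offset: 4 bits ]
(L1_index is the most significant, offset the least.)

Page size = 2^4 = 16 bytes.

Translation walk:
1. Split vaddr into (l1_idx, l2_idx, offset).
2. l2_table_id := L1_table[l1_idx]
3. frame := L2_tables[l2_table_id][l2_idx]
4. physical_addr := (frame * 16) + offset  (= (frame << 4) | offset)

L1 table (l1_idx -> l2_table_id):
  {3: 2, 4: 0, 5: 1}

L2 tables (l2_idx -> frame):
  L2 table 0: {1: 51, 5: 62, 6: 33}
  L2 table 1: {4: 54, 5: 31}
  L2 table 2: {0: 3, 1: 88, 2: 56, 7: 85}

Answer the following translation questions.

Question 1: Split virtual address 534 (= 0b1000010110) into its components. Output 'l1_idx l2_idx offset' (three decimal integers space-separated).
vaddr = 534 = 0b1000010110
  top 3 bits -> l1_idx = 4
  next 3 bits -> l2_idx = 1
  bottom 4 bits -> offset = 6

Answer: 4 1 6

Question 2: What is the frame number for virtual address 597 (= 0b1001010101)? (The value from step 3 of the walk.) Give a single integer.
Answer: 62

Derivation:
vaddr = 597: l1_idx=4, l2_idx=5
L1[4] = 0; L2[0][5] = 62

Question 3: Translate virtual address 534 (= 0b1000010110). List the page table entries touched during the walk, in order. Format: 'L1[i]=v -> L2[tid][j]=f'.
Answer: L1[4]=0 -> L2[0][1]=51

Derivation:
vaddr = 534 = 0b1000010110
Split: l1_idx=4, l2_idx=1, offset=6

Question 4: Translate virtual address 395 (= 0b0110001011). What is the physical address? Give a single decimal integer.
Answer: 59

Derivation:
vaddr = 395 = 0b0110001011
Split: l1_idx=3, l2_idx=0, offset=11
L1[3] = 2
L2[2][0] = 3
paddr = 3 * 16 + 11 = 59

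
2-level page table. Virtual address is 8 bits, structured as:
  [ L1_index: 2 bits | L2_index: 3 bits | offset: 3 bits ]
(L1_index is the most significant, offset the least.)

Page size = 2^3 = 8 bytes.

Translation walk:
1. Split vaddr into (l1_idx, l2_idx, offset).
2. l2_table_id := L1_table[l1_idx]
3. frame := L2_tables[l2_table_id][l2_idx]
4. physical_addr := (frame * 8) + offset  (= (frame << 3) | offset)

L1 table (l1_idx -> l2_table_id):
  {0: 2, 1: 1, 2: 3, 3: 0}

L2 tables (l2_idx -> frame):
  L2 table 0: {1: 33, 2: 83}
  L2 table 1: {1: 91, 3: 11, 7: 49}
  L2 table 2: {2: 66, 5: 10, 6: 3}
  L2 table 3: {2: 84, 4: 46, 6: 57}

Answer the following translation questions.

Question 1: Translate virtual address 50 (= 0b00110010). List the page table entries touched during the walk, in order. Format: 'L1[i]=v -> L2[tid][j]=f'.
Answer: L1[0]=2 -> L2[2][6]=3

Derivation:
vaddr = 50 = 0b00110010
Split: l1_idx=0, l2_idx=6, offset=2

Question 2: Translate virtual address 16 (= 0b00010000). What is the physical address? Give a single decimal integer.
Answer: 528

Derivation:
vaddr = 16 = 0b00010000
Split: l1_idx=0, l2_idx=2, offset=0
L1[0] = 2
L2[2][2] = 66
paddr = 66 * 8 + 0 = 528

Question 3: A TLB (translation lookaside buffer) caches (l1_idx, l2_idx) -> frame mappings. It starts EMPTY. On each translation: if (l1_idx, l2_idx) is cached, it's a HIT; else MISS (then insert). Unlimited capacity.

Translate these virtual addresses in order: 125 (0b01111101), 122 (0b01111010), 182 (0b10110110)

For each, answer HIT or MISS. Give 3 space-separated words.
vaddr=125: (1,7) not in TLB -> MISS, insert
vaddr=122: (1,7) in TLB -> HIT
vaddr=182: (2,6) not in TLB -> MISS, insert

Answer: MISS HIT MISS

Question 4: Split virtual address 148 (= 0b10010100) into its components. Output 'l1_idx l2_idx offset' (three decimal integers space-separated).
vaddr = 148 = 0b10010100
  top 2 bits -> l1_idx = 2
  next 3 bits -> l2_idx = 2
  bottom 3 bits -> offset = 4

Answer: 2 2 4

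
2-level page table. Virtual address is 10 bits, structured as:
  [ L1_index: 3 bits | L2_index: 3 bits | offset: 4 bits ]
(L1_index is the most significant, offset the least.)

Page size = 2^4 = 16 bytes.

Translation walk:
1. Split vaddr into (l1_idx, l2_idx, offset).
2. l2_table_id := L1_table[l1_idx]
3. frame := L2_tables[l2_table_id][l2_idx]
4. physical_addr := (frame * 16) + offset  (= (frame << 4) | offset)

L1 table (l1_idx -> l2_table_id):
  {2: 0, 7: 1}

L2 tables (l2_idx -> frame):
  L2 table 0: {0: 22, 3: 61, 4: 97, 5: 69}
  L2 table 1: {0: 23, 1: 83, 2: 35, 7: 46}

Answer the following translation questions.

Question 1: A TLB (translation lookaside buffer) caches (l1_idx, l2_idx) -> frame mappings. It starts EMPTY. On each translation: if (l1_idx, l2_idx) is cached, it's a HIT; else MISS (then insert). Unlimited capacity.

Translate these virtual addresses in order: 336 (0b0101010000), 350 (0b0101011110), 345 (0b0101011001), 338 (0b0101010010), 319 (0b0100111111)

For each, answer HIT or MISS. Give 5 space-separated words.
vaddr=336: (2,5) not in TLB -> MISS, insert
vaddr=350: (2,5) in TLB -> HIT
vaddr=345: (2,5) in TLB -> HIT
vaddr=338: (2,5) in TLB -> HIT
vaddr=319: (2,3) not in TLB -> MISS, insert

Answer: MISS HIT HIT HIT MISS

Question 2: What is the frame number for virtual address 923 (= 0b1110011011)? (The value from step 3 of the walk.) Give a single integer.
Answer: 83

Derivation:
vaddr = 923: l1_idx=7, l2_idx=1
L1[7] = 1; L2[1][1] = 83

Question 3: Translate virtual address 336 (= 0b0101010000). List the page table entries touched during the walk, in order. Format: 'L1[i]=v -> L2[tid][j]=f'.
vaddr = 336 = 0b0101010000
Split: l1_idx=2, l2_idx=5, offset=0

Answer: L1[2]=0 -> L2[0][5]=69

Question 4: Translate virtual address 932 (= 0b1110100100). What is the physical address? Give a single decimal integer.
vaddr = 932 = 0b1110100100
Split: l1_idx=7, l2_idx=2, offset=4
L1[7] = 1
L2[1][2] = 35
paddr = 35 * 16 + 4 = 564

Answer: 564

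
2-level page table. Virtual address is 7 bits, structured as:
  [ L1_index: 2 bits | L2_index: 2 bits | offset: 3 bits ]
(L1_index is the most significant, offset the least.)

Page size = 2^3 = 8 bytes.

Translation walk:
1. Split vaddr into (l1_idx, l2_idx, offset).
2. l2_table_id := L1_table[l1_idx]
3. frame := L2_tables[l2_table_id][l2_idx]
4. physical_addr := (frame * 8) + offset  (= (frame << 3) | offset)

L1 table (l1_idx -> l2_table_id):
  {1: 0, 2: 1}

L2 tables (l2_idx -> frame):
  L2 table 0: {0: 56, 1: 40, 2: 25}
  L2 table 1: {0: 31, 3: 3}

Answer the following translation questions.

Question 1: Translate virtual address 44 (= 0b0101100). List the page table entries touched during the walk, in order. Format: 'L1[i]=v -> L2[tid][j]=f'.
vaddr = 44 = 0b0101100
Split: l1_idx=1, l2_idx=1, offset=4

Answer: L1[1]=0 -> L2[0][1]=40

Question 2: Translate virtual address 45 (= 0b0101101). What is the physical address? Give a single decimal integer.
Answer: 325

Derivation:
vaddr = 45 = 0b0101101
Split: l1_idx=1, l2_idx=1, offset=5
L1[1] = 0
L2[0][1] = 40
paddr = 40 * 8 + 5 = 325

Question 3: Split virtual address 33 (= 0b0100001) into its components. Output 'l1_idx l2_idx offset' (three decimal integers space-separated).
Answer: 1 0 1

Derivation:
vaddr = 33 = 0b0100001
  top 2 bits -> l1_idx = 1
  next 2 bits -> l2_idx = 0
  bottom 3 bits -> offset = 1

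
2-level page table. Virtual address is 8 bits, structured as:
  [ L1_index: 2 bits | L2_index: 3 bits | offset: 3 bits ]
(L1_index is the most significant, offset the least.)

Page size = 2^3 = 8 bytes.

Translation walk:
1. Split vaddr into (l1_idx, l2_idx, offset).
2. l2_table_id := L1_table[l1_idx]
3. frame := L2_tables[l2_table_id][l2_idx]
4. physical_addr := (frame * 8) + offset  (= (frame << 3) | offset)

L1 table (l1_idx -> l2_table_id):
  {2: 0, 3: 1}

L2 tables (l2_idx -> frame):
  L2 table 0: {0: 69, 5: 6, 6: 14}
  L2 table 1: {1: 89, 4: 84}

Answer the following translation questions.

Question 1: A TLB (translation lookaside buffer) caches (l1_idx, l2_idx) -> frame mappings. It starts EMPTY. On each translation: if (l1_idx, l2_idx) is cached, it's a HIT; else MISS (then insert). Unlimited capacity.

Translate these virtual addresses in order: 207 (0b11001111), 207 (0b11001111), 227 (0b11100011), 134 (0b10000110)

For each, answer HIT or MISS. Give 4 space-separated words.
Answer: MISS HIT MISS MISS

Derivation:
vaddr=207: (3,1) not in TLB -> MISS, insert
vaddr=207: (3,1) in TLB -> HIT
vaddr=227: (3,4) not in TLB -> MISS, insert
vaddr=134: (2,0) not in TLB -> MISS, insert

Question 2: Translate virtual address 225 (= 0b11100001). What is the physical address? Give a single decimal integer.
Answer: 673

Derivation:
vaddr = 225 = 0b11100001
Split: l1_idx=3, l2_idx=4, offset=1
L1[3] = 1
L2[1][4] = 84
paddr = 84 * 8 + 1 = 673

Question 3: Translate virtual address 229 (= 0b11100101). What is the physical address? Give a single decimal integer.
Answer: 677

Derivation:
vaddr = 229 = 0b11100101
Split: l1_idx=3, l2_idx=4, offset=5
L1[3] = 1
L2[1][4] = 84
paddr = 84 * 8 + 5 = 677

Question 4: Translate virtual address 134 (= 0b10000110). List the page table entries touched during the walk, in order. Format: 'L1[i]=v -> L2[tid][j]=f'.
Answer: L1[2]=0 -> L2[0][0]=69

Derivation:
vaddr = 134 = 0b10000110
Split: l1_idx=2, l2_idx=0, offset=6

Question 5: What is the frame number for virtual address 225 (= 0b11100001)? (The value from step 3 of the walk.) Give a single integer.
Answer: 84

Derivation:
vaddr = 225: l1_idx=3, l2_idx=4
L1[3] = 1; L2[1][4] = 84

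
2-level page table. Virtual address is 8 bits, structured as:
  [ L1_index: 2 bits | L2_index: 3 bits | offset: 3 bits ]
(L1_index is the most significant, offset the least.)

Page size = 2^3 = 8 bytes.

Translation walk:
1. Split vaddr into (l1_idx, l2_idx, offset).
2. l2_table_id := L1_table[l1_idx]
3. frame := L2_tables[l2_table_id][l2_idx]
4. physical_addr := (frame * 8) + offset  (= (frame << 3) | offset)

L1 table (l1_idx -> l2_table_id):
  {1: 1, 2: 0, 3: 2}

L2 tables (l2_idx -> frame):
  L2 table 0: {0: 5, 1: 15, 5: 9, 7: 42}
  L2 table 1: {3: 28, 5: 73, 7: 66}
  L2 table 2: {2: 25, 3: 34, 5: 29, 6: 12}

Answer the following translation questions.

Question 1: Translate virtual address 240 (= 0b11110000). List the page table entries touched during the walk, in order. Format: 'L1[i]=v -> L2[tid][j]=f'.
vaddr = 240 = 0b11110000
Split: l1_idx=3, l2_idx=6, offset=0

Answer: L1[3]=2 -> L2[2][6]=12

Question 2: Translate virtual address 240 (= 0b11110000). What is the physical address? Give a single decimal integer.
vaddr = 240 = 0b11110000
Split: l1_idx=3, l2_idx=6, offset=0
L1[3] = 2
L2[2][6] = 12
paddr = 12 * 8 + 0 = 96

Answer: 96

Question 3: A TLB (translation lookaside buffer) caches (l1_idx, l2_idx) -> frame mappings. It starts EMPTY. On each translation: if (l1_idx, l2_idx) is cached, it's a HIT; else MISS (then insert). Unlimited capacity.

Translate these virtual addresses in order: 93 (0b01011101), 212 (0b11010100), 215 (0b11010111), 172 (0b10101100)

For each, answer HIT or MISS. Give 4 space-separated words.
vaddr=93: (1,3) not in TLB -> MISS, insert
vaddr=212: (3,2) not in TLB -> MISS, insert
vaddr=215: (3,2) in TLB -> HIT
vaddr=172: (2,5) not in TLB -> MISS, insert

Answer: MISS MISS HIT MISS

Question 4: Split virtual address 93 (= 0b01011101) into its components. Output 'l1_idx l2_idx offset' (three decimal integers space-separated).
Answer: 1 3 5

Derivation:
vaddr = 93 = 0b01011101
  top 2 bits -> l1_idx = 1
  next 3 bits -> l2_idx = 3
  bottom 3 bits -> offset = 5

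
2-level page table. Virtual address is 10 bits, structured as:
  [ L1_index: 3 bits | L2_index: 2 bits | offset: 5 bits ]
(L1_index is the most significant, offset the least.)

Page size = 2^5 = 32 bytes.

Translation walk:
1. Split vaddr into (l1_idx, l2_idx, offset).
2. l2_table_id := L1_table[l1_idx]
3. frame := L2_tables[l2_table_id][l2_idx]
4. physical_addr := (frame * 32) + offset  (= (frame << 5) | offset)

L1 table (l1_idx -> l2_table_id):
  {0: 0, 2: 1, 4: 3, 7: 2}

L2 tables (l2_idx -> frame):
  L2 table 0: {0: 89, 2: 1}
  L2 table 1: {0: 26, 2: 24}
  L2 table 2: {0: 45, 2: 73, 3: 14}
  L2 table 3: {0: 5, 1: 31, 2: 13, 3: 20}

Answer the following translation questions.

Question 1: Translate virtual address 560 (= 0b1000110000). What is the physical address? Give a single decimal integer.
Answer: 1008

Derivation:
vaddr = 560 = 0b1000110000
Split: l1_idx=4, l2_idx=1, offset=16
L1[4] = 3
L2[3][1] = 31
paddr = 31 * 32 + 16 = 1008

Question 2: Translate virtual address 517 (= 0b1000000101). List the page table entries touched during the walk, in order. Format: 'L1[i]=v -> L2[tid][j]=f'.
Answer: L1[4]=3 -> L2[3][0]=5

Derivation:
vaddr = 517 = 0b1000000101
Split: l1_idx=4, l2_idx=0, offset=5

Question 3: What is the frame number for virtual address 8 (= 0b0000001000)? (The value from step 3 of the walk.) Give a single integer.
vaddr = 8: l1_idx=0, l2_idx=0
L1[0] = 0; L2[0][0] = 89

Answer: 89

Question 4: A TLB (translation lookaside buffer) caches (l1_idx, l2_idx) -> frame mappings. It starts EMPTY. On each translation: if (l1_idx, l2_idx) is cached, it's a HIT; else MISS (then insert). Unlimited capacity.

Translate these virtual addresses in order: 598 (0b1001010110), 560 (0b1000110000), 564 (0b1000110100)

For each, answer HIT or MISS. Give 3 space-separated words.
vaddr=598: (4,2) not in TLB -> MISS, insert
vaddr=560: (4,1) not in TLB -> MISS, insert
vaddr=564: (4,1) in TLB -> HIT

Answer: MISS MISS HIT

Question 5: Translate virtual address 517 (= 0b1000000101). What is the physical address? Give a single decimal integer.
Answer: 165

Derivation:
vaddr = 517 = 0b1000000101
Split: l1_idx=4, l2_idx=0, offset=5
L1[4] = 3
L2[3][0] = 5
paddr = 5 * 32 + 5 = 165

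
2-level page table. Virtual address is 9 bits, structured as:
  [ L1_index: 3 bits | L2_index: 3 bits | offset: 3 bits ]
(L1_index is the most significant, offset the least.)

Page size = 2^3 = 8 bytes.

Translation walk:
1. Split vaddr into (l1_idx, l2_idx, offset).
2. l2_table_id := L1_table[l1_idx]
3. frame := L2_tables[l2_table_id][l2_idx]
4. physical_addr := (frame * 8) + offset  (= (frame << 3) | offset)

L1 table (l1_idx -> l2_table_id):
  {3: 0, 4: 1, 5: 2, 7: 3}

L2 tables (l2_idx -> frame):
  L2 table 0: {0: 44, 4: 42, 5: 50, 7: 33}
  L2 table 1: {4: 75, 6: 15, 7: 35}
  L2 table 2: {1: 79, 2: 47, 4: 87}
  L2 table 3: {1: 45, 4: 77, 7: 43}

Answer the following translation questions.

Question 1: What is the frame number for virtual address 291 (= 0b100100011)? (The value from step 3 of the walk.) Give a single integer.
Answer: 75

Derivation:
vaddr = 291: l1_idx=4, l2_idx=4
L1[4] = 1; L2[1][4] = 75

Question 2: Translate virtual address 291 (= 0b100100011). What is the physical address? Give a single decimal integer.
vaddr = 291 = 0b100100011
Split: l1_idx=4, l2_idx=4, offset=3
L1[4] = 1
L2[1][4] = 75
paddr = 75 * 8 + 3 = 603

Answer: 603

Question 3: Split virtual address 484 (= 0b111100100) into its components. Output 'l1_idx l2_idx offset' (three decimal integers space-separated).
Answer: 7 4 4

Derivation:
vaddr = 484 = 0b111100100
  top 3 bits -> l1_idx = 7
  next 3 bits -> l2_idx = 4
  bottom 3 bits -> offset = 4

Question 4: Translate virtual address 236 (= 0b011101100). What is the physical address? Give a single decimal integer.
Answer: 404

Derivation:
vaddr = 236 = 0b011101100
Split: l1_idx=3, l2_idx=5, offset=4
L1[3] = 0
L2[0][5] = 50
paddr = 50 * 8 + 4 = 404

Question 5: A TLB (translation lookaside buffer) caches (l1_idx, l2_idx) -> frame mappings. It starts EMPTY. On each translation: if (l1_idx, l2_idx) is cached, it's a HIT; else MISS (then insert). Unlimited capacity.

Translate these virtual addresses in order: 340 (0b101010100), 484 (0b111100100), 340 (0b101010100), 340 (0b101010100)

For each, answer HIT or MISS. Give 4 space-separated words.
Answer: MISS MISS HIT HIT

Derivation:
vaddr=340: (5,2) not in TLB -> MISS, insert
vaddr=484: (7,4) not in TLB -> MISS, insert
vaddr=340: (5,2) in TLB -> HIT
vaddr=340: (5,2) in TLB -> HIT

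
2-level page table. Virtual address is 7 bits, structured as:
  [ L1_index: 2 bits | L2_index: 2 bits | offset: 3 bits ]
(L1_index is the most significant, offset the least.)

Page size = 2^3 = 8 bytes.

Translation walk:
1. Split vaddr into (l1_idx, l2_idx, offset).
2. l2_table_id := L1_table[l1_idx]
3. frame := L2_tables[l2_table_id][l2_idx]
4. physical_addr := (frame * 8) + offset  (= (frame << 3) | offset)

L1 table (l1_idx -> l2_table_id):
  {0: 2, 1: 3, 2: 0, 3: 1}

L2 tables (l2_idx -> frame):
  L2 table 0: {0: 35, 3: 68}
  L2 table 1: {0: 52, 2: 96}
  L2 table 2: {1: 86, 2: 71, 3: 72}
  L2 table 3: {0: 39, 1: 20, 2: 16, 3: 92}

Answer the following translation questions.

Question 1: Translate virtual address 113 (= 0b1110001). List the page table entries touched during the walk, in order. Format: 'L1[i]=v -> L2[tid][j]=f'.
Answer: L1[3]=1 -> L2[1][2]=96

Derivation:
vaddr = 113 = 0b1110001
Split: l1_idx=3, l2_idx=2, offset=1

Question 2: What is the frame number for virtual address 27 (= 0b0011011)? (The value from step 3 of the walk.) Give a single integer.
Answer: 72

Derivation:
vaddr = 27: l1_idx=0, l2_idx=3
L1[0] = 2; L2[2][3] = 72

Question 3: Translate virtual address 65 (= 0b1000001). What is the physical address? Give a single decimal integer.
vaddr = 65 = 0b1000001
Split: l1_idx=2, l2_idx=0, offset=1
L1[2] = 0
L2[0][0] = 35
paddr = 35 * 8 + 1 = 281

Answer: 281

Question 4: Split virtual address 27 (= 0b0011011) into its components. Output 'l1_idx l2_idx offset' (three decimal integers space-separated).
Answer: 0 3 3

Derivation:
vaddr = 27 = 0b0011011
  top 2 bits -> l1_idx = 0
  next 2 bits -> l2_idx = 3
  bottom 3 bits -> offset = 3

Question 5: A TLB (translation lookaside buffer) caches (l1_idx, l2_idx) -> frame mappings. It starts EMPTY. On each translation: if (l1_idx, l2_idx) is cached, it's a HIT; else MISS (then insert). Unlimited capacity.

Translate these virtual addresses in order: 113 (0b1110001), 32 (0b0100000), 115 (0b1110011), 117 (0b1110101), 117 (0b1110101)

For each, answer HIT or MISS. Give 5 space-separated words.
Answer: MISS MISS HIT HIT HIT

Derivation:
vaddr=113: (3,2) not in TLB -> MISS, insert
vaddr=32: (1,0) not in TLB -> MISS, insert
vaddr=115: (3,2) in TLB -> HIT
vaddr=117: (3,2) in TLB -> HIT
vaddr=117: (3,2) in TLB -> HIT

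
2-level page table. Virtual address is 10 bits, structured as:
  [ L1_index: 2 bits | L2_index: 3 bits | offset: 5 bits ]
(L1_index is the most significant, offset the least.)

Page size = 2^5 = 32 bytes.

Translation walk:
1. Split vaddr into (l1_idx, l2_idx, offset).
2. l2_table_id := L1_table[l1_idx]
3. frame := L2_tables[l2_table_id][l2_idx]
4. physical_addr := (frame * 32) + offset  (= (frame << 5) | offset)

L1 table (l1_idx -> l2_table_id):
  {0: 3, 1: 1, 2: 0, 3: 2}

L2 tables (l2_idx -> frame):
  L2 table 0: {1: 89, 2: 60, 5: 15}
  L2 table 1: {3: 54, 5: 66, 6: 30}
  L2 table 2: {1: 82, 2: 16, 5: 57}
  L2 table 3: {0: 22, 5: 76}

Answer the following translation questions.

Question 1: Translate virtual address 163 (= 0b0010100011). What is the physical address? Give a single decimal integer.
Answer: 2435

Derivation:
vaddr = 163 = 0b0010100011
Split: l1_idx=0, l2_idx=5, offset=3
L1[0] = 3
L2[3][5] = 76
paddr = 76 * 32 + 3 = 2435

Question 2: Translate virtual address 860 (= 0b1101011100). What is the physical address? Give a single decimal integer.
vaddr = 860 = 0b1101011100
Split: l1_idx=3, l2_idx=2, offset=28
L1[3] = 2
L2[2][2] = 16
paddr = 16 * 32 + 28 = 540

Answer: 540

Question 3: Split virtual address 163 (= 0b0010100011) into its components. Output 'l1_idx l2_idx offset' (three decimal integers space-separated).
vaddr = 163 = 0b0010100011
  top 2 bits -> l1_idx = 0
  next 3 bits -> l2_idx = 5
  bottom 5 bits -> offset = 3

Answer: 0 5 3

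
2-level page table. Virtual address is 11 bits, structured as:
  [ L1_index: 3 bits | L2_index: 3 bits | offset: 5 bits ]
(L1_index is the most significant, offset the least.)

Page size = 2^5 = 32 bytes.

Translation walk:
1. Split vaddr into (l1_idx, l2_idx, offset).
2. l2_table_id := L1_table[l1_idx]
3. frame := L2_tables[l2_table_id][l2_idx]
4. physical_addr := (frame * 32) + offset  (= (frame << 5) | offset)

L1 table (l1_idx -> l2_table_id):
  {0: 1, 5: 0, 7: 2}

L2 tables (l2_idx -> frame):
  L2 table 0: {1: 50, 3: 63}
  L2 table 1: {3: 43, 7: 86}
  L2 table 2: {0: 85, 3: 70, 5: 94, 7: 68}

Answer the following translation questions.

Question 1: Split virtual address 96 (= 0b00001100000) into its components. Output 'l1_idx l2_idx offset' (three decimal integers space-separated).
vaddr = 96 = 0b00001100000
  top 3 bits -> l1_idx = 0
  next 3 bits -> l2_idx = 3
  bottom 5 bits -> offset = 0

Answer: 0 3 0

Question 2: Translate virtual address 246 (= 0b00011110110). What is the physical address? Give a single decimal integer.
vaddr = 246 = 0b00011110110
Split: l1_idx=0, l2_idx=7, offset=22
L1[0] = 1
L2[1][7] = 86
paddr = 86 * 32 + 22 = 2774

Answer: 2774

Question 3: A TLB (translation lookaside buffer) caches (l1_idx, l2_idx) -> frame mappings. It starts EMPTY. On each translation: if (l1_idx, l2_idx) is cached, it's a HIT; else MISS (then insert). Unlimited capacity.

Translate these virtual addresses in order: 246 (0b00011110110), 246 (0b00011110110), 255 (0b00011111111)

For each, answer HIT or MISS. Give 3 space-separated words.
vaddr=246: (0,7) not in TLB -> MISS, insert
vaddr=246: (0,7) in TLB -> HIT
vaddr=255: (0,7) in TLB -> HIT

Answer: MISS HIT HIT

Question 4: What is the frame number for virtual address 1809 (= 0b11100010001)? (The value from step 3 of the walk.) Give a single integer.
Answer: 85

Derivation:
vaddr = 1809: l1_idx=7, l2_idx=0
L1[7] = 2; L2[2][0] = 85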